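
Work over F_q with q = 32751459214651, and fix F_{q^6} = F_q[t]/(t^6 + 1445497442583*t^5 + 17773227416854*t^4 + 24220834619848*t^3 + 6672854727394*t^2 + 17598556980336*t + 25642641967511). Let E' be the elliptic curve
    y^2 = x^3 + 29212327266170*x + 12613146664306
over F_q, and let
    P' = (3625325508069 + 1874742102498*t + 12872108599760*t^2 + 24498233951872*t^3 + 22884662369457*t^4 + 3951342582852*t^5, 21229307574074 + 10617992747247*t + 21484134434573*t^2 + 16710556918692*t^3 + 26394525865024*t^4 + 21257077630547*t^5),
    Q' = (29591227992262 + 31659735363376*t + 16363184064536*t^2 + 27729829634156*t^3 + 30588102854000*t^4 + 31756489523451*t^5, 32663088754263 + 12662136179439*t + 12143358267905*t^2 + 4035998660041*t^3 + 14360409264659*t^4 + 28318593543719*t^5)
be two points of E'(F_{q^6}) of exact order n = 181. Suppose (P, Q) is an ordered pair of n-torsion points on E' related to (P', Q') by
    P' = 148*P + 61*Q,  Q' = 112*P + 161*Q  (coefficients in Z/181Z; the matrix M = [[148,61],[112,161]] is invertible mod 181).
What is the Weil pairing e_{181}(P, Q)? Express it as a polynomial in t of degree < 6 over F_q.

Alternating bilinearity on E[181] (values in mu_{181} in F_{32751459214651^6}) gives e(P',Q') = e(P,Q)^det(M).
148*161 - 61*112 = 16996; reduced mod 181: det = 163, inverse 10.
Build f_{181,P'} and f_{181,Q'} via the 8-bit ladder of 181=10110101_2; evaluate at shifted divisors; quotient in F_{32751459214651^6}.
f_P(D_Q)/f_Q(D_P) = 2849751840657 + 30718852215242*t + 25080212570756*t^2 + 11195886812512*t^3 + 31229870569435*t^4 + 18615572381796*t^5.
Thus e_{181}(P,Q) = 82707849052 + 18332679414168*t + 6135406037602*t^2 + 9250567108084*t^3 + 20147832363989*t^4 + 29614702043382*t^5.

82707849052 + 18332679414168*t + 6135406037602*t^2 + 9250567108084*t^3 + 20147832363989*t^4 + 29614702043382*t^5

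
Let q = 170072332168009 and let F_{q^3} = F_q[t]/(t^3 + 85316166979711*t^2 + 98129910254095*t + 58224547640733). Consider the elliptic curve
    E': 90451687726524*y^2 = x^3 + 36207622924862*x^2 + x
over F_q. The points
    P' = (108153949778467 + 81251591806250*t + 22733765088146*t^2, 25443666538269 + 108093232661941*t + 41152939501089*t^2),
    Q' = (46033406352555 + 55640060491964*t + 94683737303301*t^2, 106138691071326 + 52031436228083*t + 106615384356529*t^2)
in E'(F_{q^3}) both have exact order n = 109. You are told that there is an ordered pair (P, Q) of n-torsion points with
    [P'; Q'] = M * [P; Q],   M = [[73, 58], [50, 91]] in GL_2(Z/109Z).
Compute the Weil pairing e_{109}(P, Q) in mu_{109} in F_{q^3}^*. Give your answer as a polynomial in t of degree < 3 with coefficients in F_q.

The 109-Weil pairing on E[109] over F_{170072332168009} is alternating-bilinear: e_{109}(P',Q') = e_{109}(P,Q)^det(M).
det M = 73*91 - 58*50 = 3743 = 37 (mod 109); 37^{-1} = 56 (mod 109).
Montgomery->Weierstrass: x_W = 16654499819905*x+161302169290505, y_W=16654499819905*y on F_{170072332168009}; lands on y^2=x^3+108522560682035.
n = 109 = (1101101)_2 (7 bits, wt 5); accumulate f_{109,P'}(Q'+S)/f_{109,P'}(S) along the 6-step ladder.
Result: e(P',Q') = 147165409749892 + 148212360377079*t + 152695919529267*t^2.
(147165409749892 + 148212360377079*t + 152695919529267*t^2)^{56} mod (170072332168009,f) = 150221301467753 + 9629190075144*t + 107824626882491*t^2.

150221301467753 + 9629190075144*t + 107824626882491*t^2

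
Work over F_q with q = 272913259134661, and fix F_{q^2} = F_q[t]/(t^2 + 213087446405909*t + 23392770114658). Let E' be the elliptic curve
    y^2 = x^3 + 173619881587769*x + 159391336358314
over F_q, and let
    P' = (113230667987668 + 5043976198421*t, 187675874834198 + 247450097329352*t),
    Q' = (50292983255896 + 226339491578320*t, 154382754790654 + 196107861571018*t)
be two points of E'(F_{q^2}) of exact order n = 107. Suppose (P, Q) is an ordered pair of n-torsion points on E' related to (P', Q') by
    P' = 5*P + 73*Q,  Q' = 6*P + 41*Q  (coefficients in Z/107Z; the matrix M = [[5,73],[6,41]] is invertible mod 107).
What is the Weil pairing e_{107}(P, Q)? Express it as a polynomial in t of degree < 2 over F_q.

Since e_{107}(P,P)=e_{107}(Q,Q)=1 and e_{107}(Q,P)=e_{107}(P,Q)^{-1}, expanding e_{107}(5*P + 73*Q,6*P + 41*Q) leaves e(P,Q)^det(M).
So e_{107}(P,Q) = e_{107}(P',Q')^{45}, since 88*45 = 1 mod 107.
Build f_{107,P'} and f_{107,Q'} via the 7-bit ladder of 107=1101011_2; evaluate at shifted divisors; quotient in F_{272913259134661^2}.
f_P(D_Q)/f_Q(D_P) = 42526207929874 + 31444037463621*t.
Hence e(P,Q) = 7105484390988 + 142288373163883*t in F_{272913259134661^2}^*.

7105484390988 + 142288373163883*t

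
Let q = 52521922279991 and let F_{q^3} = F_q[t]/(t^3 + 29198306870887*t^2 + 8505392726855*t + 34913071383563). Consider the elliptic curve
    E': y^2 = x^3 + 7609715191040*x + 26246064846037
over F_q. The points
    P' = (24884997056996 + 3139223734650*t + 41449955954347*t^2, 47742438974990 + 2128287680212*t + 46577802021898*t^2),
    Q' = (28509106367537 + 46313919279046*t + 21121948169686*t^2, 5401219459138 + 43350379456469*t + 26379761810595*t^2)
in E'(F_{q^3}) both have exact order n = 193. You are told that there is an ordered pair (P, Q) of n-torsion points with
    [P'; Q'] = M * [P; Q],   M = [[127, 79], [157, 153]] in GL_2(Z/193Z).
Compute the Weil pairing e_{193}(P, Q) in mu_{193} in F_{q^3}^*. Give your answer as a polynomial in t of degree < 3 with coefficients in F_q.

Alternating bilinearity on E[193] (values in mu_{193} in F_{52521922279991^3}) gives e(P',Q') = e(P,Q)^det(M).
So e_{193}(P,Q) = e_{193}(P',Q')^{152}, since 80*152 = 1 mod 193.
Miller loop for e_{193} over F_{52521922279991^3}: bits of 193 = 11000001; 7 double steps + 2 add steps, l/v at each.
Result: e(P',Q') = 38443487784332 + 45792989034511*t + 33145473651994*t^2.
Raise to 152: e(P,Q) = 27021134141977 + 35958577021256*t + 29139407235434*t^2 in mu_{193}.

27021134141977 + 35958577021256*t + 29139407235434*t^2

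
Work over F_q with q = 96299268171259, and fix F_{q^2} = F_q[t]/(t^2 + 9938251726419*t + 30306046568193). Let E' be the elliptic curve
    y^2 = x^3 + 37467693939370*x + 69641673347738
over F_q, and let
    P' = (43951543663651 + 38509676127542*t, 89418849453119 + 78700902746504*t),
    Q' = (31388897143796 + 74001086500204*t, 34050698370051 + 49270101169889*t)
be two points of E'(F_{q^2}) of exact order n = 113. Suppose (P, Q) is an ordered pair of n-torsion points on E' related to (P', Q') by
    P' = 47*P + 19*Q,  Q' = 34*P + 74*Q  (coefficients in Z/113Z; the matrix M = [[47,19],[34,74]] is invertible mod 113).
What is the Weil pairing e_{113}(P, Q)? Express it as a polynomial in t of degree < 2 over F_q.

e_{113} is bilinear + alternating on E[113], so e_{113}(47*P + 19*Q, 34*P + 74*Q) = e_{113}(P,Q)^(47*74-19*34).
det M = 47*74 - 19*34 = 2832 = 7 (mod 113); 7^{-1} = 97 (mod 113).
Run Miller on y^2=x^3+37467693939370*x+69641673347738 over F_{96299268171259}: ladder 1110001 (7 bits); e = f_P(D_Q)/f_Q(D_P).
The quotient is 20146933259303 + 17925011443711*t.
e_{113}(P,Q) = (20146933259303 + 17925011443711*t)^{97} = 76429074215128 + 1046578407840*t.

76429074215128 + 1046578407840*t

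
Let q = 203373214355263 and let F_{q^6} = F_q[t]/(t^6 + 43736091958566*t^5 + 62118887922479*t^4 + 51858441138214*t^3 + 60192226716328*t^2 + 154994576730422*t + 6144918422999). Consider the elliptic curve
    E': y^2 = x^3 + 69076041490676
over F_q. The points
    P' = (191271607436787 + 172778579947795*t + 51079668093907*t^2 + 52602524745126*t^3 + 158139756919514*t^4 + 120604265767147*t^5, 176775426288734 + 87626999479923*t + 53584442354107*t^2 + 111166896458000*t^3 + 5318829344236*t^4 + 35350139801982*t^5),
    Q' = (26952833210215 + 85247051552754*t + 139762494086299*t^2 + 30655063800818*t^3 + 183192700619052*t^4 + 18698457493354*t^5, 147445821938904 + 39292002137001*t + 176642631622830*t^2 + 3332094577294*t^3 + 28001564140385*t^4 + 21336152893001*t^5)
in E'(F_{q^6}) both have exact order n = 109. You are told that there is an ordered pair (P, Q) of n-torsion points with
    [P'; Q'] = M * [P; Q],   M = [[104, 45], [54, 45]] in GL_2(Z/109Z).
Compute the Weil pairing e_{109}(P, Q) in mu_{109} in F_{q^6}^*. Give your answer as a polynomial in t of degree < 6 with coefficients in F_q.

120116198080841 + 54132092361209*t + 2056413841594*t^2 + 148251333477296*t^3 + 187756447473101*t^4 + 49192666068444*t^5

The 109-Weil pairing on E[109] over F_{203373214355263} is alternating-bilinear: e_{109}(P',Q') = e_{109}(P,Q)^det(M).
So e_{109}(P,Q) = e_{109}(P',Q')^{95}, since 70*95 = 1 mod 109.
Miller loop for e_{109} over F_{203373214355263^6}: bits of 109 = 1101101; 6 double steps + 4 add steps, l/v at each.
Result: e(P',Q') = 194529446740588 + 91253202331100*t + 7847411457678*t^2 + 12335336820012*t^3 + 63082797016592*t^4 + 118382622888104*t^5.
Hence e(P,Q) = 120116198080841 + 54132092361209*t + 2056413841594*t^2 + 148251333477296*t^3 + 187756447473101*t^4 + 49192666068444*t^5 in F_{203373214355263^6}^*.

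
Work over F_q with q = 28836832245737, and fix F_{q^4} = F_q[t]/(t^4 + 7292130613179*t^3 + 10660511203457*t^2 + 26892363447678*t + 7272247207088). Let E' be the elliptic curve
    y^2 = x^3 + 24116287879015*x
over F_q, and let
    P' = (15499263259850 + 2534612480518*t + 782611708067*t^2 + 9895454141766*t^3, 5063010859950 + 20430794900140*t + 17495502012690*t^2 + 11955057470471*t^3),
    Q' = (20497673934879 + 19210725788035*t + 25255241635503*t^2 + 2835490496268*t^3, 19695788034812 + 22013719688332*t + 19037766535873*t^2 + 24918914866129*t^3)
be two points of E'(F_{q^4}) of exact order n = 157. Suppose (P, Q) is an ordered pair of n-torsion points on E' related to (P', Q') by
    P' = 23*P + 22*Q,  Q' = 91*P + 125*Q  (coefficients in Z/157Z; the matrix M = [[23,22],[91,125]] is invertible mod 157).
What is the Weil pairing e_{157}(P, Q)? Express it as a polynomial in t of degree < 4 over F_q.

10713229212889 + 16932236661112*t + 21915222169547*t^2 + 26401737842461*t^3

Under M = [[23,22],[91,125]] in GL_2(Z/157), e_{157}(P',Q') = e_{157}(P,Q)^(23*125-22*91 mod 157).
det M = 23*125 - 22*91 = 873 = 88 (mod 157); 88^{-1} = 91 (mod 157).
Double-and-add over 10011101: 8-1 doublings, 5-1 additions; each step l_{T,T}/v_{2T} or l_{T,P'}/v at Q'+S for random S.
f_P(D_Q)/f_Q(D_P) = 5588458347071 + 25604914421288*t + 1285203322903*t^2 + 12502858681788*t^3.
Thus e_{157}(P,Q) = 10713229212889 + 16932236661112*t + 21915222169547*t^2 + 26401737842461*t^3.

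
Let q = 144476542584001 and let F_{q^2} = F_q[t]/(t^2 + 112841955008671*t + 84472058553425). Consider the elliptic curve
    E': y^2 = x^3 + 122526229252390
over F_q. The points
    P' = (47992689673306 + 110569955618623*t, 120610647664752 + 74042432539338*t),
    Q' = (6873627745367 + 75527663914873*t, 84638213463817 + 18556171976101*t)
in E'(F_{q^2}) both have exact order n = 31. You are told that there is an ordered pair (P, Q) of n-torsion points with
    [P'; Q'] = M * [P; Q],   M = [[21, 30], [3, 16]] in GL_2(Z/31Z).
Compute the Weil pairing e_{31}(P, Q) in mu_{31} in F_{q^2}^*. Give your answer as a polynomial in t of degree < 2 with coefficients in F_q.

74673894136229 + 29792108751973*t

Under M = [[21,30],[3,16]] in GL_2(Z/31), e_{31}(P',Q') = e_{31}(P,Q)^(21*16-30*3 mod 31).
Hence e(P,Q) = e(P',Q')^{15} where 15 = 29^{-1} mod 31.
Build f_{31,P'} and f_{31,Q'} via the 5-bit ladder of 31=11111_2; evaluate at shifted divisors; quotient in F_{144476542584001^2}.
The quotient is 111902307063091 + 141605135697928*t.
Thus e_{31}(P,Q) = 74673894136229 + 29792108751973*t.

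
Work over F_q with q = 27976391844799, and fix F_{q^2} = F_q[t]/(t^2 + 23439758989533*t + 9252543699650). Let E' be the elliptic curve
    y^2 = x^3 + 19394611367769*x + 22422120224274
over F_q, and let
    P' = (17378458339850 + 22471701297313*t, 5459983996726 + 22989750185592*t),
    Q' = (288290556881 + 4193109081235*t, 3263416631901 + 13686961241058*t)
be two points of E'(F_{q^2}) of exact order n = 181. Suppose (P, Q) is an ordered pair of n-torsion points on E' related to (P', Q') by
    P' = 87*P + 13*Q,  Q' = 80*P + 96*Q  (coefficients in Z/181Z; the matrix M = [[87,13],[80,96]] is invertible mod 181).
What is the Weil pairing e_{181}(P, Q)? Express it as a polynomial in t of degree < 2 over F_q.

The 181-Weil pairing on E[181] over F_{27976391844799} is alternating-bilinear: e_{181}(P',Q') = e_{181}(P,Q)^det(M).
87*96 - 13*80 = 7312; reduced mod 181: det = 72, inverse 88.
Double-and-add over 10110101: 8-1 doublings, 5-1 additions; each step l_{T,T}/v_{2T} or l_{T,P'}/v at Q'+S for random S.
e_{181}(P',Q') = 15636398879961 + 5056061747583*t.
e_{181}(P,Q) = (15636398879961 + 5056061747583*t)^{88} = 6097065984802 + 27839976237328*t.

6097065984802 + 27839976237328*t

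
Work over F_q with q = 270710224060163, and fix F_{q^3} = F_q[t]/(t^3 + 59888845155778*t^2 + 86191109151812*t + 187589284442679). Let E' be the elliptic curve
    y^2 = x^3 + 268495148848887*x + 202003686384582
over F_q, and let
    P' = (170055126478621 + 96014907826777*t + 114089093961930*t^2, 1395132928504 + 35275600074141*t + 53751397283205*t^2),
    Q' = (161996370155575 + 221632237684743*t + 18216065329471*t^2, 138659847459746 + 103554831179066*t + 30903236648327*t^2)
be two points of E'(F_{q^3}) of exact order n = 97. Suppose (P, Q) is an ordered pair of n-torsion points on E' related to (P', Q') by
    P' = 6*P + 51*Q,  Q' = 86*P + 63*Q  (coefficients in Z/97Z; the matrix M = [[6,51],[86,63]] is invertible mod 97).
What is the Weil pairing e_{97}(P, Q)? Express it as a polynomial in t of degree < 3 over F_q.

e_{97}(aP+bQ,cP+dQ) = e_{97}(P,Q)^(ad-bc); with (a,b,c,d)=(6,51,86,63) this gives the det-97 law.
det(M) mod 97 = 66; its inverse in (Z/97)^* is 25 (check: 66*25 mod 97 = 1).
Run Miller on y^2=x^3+268495148848887*x+202003686384582 over F_{270710224060163}: ladder 1100001 (7 bits); e = f_P(D_Q)/f_Q(D_P).
f_P(D_Q)/f_Q(D_P) = 134945834984510 + 123005358584473*t + 28136768940529*t^2.
Thus e_{97}(P,Q) = 19598456677939 + 234383482230429*t + 17752442686104*t^2.

19598456677939 + 234383482230429*t + 17752442686104*t^2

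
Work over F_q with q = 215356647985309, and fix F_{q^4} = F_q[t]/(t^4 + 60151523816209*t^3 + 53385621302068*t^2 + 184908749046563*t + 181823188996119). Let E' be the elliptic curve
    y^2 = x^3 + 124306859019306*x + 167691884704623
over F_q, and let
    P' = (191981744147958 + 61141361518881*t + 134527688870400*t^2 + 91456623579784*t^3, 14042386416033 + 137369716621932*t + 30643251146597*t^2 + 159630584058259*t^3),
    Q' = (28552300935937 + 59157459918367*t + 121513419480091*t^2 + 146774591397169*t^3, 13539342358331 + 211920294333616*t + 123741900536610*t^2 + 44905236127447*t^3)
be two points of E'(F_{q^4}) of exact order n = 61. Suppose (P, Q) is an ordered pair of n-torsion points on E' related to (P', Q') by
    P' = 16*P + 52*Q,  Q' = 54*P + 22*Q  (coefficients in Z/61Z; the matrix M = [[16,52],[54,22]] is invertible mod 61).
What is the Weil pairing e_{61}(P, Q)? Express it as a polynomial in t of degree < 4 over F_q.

Alternating bilinearity on E[61] (values in mu_{61} in F_{215356647985309^4}) gives e(P',Q') = e(P,Q)^det(M).
So e_{61}(P,Q) = e_{61}(P',Q')^{19}, since 45*19 = 1 mod 61.
Double-and-add over 111101: 6-1 doublings, 5-1 additions; each step l_{T,T}/v_{2T} or l_{T,P'}/v at Q'+S for random S.
So e_{61}(P',Q') = 49709459786739 + 43504558601465*t + 64727438863418*t^2 + 131105961343660*t^3.
(49709459786739 + 43504558601465*t + 64727438863418*t^2 + 131105961343660*t^3)^{19} mod (215356647985309,f) = 131312312678902 + 59869711436705*t + 184664552716098*t^2 + 136551607657257*t^3.

131312312678902 + 59869711436705*t + 184664552716098*t^2 + 136551607657257*t^3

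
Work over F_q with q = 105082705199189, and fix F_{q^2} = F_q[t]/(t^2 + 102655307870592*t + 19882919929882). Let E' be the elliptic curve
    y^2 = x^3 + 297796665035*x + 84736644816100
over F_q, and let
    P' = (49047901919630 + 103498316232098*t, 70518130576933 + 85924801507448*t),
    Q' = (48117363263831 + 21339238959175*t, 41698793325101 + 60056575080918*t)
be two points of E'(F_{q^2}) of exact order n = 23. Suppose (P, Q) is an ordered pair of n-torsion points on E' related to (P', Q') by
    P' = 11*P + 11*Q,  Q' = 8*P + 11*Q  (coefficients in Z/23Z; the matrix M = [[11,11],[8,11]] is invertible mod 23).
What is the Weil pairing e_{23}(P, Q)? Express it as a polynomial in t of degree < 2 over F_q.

The 23-Weil pairing on E[23] over F_{105082705199189} is alternating-bilinear: e_{23}(P',Q') = e_{23}(P,Q)^det(M).
det M = 11*11 - 11*8 = 33 = 10 (mod 23); 10^{-1} = 7 (mod 23).
n = 23 = (10111)_2 (5 bits, wt 4); accumulate f_{23,P'}(Q'+S)/f_{23,P'}(S) along the 4-step ladder.
e_{23}(P',Q') = 8752656478848 + 13346911232552*t.
(8752656478848 + 13346911232552*t)^{7} mod (105082705199189,f) = 55203350208065 + 70723684160043*t.

55203350208065 + 70723684160043*t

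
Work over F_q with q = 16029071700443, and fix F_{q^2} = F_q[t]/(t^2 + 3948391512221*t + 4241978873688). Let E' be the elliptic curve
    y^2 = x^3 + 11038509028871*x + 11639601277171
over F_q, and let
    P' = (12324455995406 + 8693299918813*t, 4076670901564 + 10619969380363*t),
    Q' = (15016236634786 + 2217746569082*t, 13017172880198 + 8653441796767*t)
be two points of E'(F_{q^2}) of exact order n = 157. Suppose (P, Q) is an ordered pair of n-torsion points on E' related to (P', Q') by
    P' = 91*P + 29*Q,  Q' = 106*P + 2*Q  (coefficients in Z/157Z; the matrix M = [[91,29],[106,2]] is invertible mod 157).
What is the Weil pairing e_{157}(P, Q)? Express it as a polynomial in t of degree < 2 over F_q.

e_{157}(aP+bQ,cP+dQ) = e_{157}(P,Q)^(ad-bc); with (a,b,c,d)=(91,29,106,2) this gives the det-157 law.
91*2 - 29*106 = -2892; reduced mod 157: det = 91, inverse 88.
Miller loop for e_{157} over F_{16029071700443^2}: bits of 157 = 10011101; 7 double steps + 4 add steps, l/v at each.
Miller gives e_{157}(P',Q') = 15686519010452 + 9156981627071*t in F_{16029071700443^2}.
e_{157}(P,Q) = (15686519010452 + 9156981627071*t)^{88} = 3906292189537 + 13873052037589*t.

3906292189537 + 13873052037589*t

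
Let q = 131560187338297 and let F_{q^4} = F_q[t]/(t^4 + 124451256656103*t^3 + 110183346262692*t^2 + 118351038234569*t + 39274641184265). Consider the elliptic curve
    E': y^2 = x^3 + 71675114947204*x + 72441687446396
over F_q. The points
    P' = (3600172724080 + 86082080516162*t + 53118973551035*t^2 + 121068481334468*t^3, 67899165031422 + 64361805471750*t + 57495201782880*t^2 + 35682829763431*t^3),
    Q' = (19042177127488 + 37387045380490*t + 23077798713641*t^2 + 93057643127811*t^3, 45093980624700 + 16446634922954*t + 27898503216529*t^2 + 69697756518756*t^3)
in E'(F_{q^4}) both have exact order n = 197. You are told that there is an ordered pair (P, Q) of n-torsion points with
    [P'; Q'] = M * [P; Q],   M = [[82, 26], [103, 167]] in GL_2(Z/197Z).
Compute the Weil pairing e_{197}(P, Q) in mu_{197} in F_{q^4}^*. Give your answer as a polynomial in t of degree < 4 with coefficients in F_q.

Alternating bilinearity on E[197] (values in mu_{197} in F_{131560187338297^4}) gives e(P',Q') = e(P,Q)^det(M).
det M = 82*167 - 26*103 = 11016 = 181 (mod 197); 181^{-1} = 160 (mod 197).
n = 197 = (11000101)_2 (8 bits, wt 4); accumulate f_{197,P'}(Q'+S)/f_{197,P'}(S) along the 7-step ladder.
The quotient is 8107840638300 + 1237254743297*t + 59247529726070*t^2 + 12641994202007*t^3.
Hence e(P,Q) = 39094157404983 + 41604232226066*t + 2955598121365*t^2 + 20143331851943*t^3 in F_{131560187338297^4}^*.

39094157404983 + 41604232226066*t + 2955598121365*t^2 + 20143331851943*t^3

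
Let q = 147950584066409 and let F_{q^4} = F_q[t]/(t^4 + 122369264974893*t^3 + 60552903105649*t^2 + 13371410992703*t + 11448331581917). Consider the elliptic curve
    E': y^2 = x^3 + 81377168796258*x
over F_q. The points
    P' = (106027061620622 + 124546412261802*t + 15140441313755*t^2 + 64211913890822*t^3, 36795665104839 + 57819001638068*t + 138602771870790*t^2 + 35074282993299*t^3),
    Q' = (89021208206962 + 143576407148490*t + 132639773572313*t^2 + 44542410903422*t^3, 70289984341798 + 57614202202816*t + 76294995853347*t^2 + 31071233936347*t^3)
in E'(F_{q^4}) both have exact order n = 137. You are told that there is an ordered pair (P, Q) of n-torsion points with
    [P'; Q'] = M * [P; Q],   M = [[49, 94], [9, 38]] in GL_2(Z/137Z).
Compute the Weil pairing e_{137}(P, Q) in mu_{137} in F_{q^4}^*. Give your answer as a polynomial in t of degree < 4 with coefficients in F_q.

Under M = [[49,94],[9,38]] in GL_2(Z/137), e_{137}(P',Q') = e_{137}(P,Q)^(49*38-94*9 mod 137).
det M = 49*38 - 94*9 = 1016 = 57 (mod 137); 57^{-1} = 125 (mod 137).
Run Miller on y^2=x^3+81377168796258*x over F_{147950584066409}: ladder 10001001 (8 bits); e = f_P(D_Q)/f_Q(D_P).
f_P(D_Q)/f_Q(D_P) = 86991156809558 + 40460560215633*t + 121823863606215*t^2 + 146145542936947*t^3.
Finally e_{137}(P,Q) = 56764687751308 + 57917269613649*t + 83093623202512*t^2 + 16149841292183*t^3.

56764687751308 + 57917269613649*t + 83093623202512*t^2 + 16149841292183*t^3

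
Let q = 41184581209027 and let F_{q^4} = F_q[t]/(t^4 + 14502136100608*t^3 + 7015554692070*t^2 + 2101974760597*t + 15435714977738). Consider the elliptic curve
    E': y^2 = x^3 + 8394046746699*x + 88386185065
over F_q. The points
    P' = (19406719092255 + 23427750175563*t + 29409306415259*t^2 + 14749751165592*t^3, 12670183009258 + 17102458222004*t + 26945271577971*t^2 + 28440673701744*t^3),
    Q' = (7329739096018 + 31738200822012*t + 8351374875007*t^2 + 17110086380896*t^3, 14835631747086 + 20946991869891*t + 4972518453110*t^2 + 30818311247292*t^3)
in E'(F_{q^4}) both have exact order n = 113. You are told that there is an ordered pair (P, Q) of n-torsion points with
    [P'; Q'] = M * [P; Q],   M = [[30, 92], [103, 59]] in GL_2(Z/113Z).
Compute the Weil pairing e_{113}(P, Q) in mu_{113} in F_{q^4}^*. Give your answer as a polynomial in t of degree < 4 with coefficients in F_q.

25945322870860 + 24505172120691*t + 32888015025058*t^2 + 8560656040890*t^3

e_{113} is bilinear + alternating on E[113], so e_{113}(30*P + 92*Q, 103*P + 59*Q) = e_{113}(P,Q)^(30*59-92*103).
det(M) mod 113 = 91; its inverse in (Z/113)^* is 77 (check: 91*77 mod 113 = 1).
Run Miller on y^2=x^3+8394046746699*x+88386185065 over F_{41184581209027}: ladder 1110001 (7 bits); e = f_P(D_Q)/f_Q(D_P).
The quotient is 11529364685009 + 21136337442501*t + 9399562639208*t^2 + 39902268081791*t^3.
e_{113}(P,Q) = (11529364685009 + 21136337442501*t + 9399562639208*t^2 + 39902268081791*t^3)^{77} = 25945322870860 + 24505172120691*t + 32888015025058*t^2 + 8560656040890*t^3.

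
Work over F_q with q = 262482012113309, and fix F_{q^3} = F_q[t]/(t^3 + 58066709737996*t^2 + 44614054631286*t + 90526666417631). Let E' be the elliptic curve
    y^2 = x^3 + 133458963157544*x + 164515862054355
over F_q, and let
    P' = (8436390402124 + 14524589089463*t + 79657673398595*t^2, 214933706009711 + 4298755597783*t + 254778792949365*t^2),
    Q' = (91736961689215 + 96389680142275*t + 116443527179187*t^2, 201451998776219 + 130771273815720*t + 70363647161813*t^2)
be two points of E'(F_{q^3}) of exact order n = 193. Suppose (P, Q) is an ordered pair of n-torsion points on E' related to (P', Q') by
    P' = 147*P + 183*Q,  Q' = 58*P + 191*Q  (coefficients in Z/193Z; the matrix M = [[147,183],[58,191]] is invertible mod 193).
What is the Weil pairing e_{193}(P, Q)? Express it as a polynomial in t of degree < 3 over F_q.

206739559202553 + 220300801019685*t + 161148628086212*t^2

Alternating bilinearity on E[193] (values in mu_{193} in F_{262482012113309^3}) gives e(P',Q') = e(P,Q)^det(M).
det M = 147*191 - 183*58 = 17463 = 93 (mod 193); 93^{-1} = 110 (mod 193).
Build f_{193,P'} and f_{193,Q'} via the 8-bit ladder of 193=11000001_2; evaluate at shifted divisors; quotient in F_{262482012113309^3}.
The quotient is 194176231305592 + 166921344701064*t + 63092988226382*t^2.
(194176231305592 + 166921344701064*t + 63092988226382*t^2)^{110} mod (262482012113309,f) = 206739559202553 + 220300801019685*t + 161148628086212*t^2.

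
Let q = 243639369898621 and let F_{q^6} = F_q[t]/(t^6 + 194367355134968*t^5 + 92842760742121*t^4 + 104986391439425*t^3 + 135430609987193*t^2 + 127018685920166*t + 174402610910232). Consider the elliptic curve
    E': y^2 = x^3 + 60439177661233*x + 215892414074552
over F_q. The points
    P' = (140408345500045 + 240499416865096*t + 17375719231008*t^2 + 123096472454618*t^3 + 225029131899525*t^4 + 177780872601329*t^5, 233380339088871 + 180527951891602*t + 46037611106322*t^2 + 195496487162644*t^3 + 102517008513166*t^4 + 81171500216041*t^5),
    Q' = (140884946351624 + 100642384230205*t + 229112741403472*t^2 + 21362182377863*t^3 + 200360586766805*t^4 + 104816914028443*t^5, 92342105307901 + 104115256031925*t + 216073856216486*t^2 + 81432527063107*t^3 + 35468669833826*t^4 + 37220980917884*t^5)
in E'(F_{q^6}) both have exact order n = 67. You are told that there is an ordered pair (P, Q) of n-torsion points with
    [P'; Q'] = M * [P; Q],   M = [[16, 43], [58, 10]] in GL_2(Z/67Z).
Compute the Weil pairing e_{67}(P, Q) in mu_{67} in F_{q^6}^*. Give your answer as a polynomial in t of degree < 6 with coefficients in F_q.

Alternating bilinearity on E[67] (values in mu_{67} in F_{243639369898621^6}) gives e(P',Q') = e(P,Q)^det(M).
16*10 - 43*58 = -2334; reduced mod 67: det = 11, inverse 61.
Build f_{67,P'} and f_{67,Q'} via the 7-bit ladder of 67=1000011_2; evaluate at shifted divisors; quotient in F_{243639369898621^6}.
Result: e(P',Q') = 237066070073666 + 213338274949788*t + 79287880246638*t^2 + 101461656917082*t^3 + 182250076928164*t^4 + 151204047072483*t^5.
Raise to 61: e(P,Q) = 181855010229625 + 187787514536732*t + 230689040778200*t^2 + 188707223980150*t^3 + 5988617519428*t^4 + 149654458941167*t^5 in mu_{67}.

181855010229625 + 187787514536732*t + 230689040778200*t^2 + 188707223980150*t^3 + 5988617519428*t^4 + 149654458941167*t^5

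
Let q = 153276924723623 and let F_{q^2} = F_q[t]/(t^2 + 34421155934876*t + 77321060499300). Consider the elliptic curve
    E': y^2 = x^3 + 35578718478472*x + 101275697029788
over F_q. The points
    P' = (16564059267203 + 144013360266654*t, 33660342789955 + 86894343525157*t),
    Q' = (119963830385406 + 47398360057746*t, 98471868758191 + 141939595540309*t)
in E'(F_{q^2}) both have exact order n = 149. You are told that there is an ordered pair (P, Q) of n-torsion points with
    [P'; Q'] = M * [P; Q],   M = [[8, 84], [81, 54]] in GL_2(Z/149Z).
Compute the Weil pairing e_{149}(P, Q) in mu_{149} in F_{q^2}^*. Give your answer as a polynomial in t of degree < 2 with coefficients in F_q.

21874142769407 + 90038471430012*t

Under M = [[8,84],[81,54]] in GL_2(Z/149), e_{149}(P',Q') = e_{149}(P,Q)^(8*54-84*81 mod 149).
Inverting 35 mod 149: 132. Thus e_{149}(P,Q) = e(P',Q')^{132}.
8-bit Miller (10010101) on E'/F_{153276924723623} with a'=35578718478472, b'=101275697029788: accumulate tangent/chord ratios at Q'+S and P'+S'.
The quotient is 36424904426526 + 43397882245907*t.
Raise to 132: e(P,Q) = 21874142769407 + 90038471430012*t in mu_{149}.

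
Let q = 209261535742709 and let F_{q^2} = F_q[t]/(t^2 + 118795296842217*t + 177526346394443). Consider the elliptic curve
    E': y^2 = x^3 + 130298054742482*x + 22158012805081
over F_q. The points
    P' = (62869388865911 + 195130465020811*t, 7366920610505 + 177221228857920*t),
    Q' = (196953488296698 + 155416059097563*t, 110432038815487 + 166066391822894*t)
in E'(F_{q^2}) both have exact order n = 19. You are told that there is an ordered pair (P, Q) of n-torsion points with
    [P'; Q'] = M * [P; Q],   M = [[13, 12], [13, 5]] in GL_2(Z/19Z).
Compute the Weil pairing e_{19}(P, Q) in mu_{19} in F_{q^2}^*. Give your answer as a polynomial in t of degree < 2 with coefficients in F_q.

145255028981790 + 85053992256699*t

Since e_{19}(P,P)=e_{19}(Q,Q)=1 and e_{19}(Q,P)=e_{19}(P,Q)^{-1}, expanding e_{19}(13*P + 12*Q,13*P + 5*Q) leaves e(P,Q)^det(M).
det(M) mod 19 = 4; its inverse in (Z/19)^* is 5 (check: 4*5 mod 19 = 1).
Build f_{19,P'} and f_{19,Q'} via the 5-bit ladder of 19=10011_2; evaluate at shifted divisors; quotient in F_{209261535742709^2}.
Result: e(P',Q') = 166847238056396 + 177954501862757*t.
Hence e(P,Q) = 145255028981790 + 85053992256699*t in F_{209261535742709^2}^*.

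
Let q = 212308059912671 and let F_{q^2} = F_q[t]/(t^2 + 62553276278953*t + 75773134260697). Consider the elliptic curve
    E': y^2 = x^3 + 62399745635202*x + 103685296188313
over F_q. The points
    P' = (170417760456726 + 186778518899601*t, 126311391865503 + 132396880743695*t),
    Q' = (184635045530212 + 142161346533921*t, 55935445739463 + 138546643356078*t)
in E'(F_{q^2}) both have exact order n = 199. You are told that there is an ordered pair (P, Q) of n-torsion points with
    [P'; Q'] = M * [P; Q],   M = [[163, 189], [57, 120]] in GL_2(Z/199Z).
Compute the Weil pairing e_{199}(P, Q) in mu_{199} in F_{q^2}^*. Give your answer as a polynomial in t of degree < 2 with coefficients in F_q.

46155739251125 + 163831090210801*t

Under M = [[163,189],[57,120]] in GL_2(Z/199), e_{199}(P',Q') = e_{199}(P,Q)^(163*120-189*57 mod 199).
Hence e(P,Q) = e(P',Q')^{122} where 122 = 31^{-1} mod 199.
Miller loop for e_{199} over F_{212308059912671^2}: bits of 199 = 11000111; 7 double steps + 4 add steps, l/v at each.
Result: e(P',Q') = 127689742877456 + 126019261624677*t.
Hence e(P,Q) = 46155739251125 + 163831090210801*t in F_{212308059912671^2}^*.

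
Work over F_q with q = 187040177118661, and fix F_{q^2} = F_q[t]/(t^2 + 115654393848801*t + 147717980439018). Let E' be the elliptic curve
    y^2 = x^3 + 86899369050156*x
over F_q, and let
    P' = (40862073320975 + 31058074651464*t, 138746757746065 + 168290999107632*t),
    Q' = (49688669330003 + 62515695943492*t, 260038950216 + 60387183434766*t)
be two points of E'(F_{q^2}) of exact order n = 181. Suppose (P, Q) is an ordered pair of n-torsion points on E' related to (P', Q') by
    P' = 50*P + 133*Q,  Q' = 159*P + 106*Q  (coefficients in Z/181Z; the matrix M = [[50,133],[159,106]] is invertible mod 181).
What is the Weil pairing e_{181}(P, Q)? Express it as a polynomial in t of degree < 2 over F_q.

Since e_{181}(P,P)=e_{181}(Q,Q)=1 and e_{181}(Q,P)=e_{181}(P,Q)^{-1}, expanding e_{181}(50*P + 133*Q,159*P + 106*Q) leaves e(P,Q)^det(M).
Hence e(P,Q) = e(P',Q')^{38} where 38 = 81^{-1} mod 181.
n = 181 = (10110101)_2 (8 bits, wt 5); accumulate f_{181,P'}(Q'+S)/f_{181,P'}(S) along the 7-step ladder.
e_{181}(P',Q') = 181116198399458 + 84457337901617*t.
e_{181}(P,Q) = (181116198399458 + 84457337901617*t)^{38} = 177317557387485 + 174494195217365*t.

177317557387485 + 174494195217365*t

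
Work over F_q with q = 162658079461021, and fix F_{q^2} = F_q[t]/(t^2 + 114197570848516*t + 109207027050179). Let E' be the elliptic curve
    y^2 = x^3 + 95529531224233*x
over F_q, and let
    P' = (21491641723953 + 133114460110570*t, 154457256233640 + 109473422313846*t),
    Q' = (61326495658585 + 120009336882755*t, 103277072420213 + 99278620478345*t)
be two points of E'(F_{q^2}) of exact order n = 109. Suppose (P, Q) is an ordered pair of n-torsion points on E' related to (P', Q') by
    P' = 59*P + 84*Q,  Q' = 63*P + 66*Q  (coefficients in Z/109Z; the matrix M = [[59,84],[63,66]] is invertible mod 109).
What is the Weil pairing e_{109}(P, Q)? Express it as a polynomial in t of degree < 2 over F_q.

Under M = [[59,84],[63,66]] in GL_2(Z/109), e_{109}(P',Q') = e_{109}(P,Q)^(59*66-84*63 mod 109).
59*66 - 84*63 = -1398; reduced mod 109: det = 19, inverse 23.
Run Miller on y^2=x^3+95529531224233*x over F_{162658079461021}: ladder 1101101 (7 bits); e = f_P(D_Q)/f_Q(D_P).
So e_{109}(P',Q') = 102073046564717 + 80901431733686*t.
Raise to 23: e(P,Q) = 14650992809721 + 49149915169751*t in mu_{109}.

14650992809721 + 49149915169751*t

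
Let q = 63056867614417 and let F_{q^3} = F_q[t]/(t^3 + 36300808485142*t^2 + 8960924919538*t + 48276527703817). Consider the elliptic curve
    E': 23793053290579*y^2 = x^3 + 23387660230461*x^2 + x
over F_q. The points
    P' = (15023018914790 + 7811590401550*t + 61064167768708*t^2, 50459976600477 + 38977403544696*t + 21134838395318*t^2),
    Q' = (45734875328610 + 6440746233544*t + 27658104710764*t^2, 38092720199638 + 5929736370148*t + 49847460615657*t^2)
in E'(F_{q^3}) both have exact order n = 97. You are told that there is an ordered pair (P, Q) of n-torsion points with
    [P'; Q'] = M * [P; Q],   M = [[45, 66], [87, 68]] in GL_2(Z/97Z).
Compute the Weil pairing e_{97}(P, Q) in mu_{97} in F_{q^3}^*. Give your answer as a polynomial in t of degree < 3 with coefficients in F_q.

18478160889568 + 42728656243393*t + 50025155075494*t^2

Since e_{97}(P,P)=e_{97}(Q,Q)=1 and e_{97}(Q,P)=e_{97}(P,Q)^{-1}, expanding e_{97}(45*P + 66*Q,87*P + 68*Q) leaves e(P,Q)^det(M).
det M = 45*68 - 66*87 = -2682 = 34 (mod 97); 34^{-1} = 20 (mod 97).
Set x_W=466437753010*u+28684069178602, y_W=466437753010*v; then E': y_W^2=x_W^3+16852861677401*x_W.
n = 97 = (1100001)_2 (7 bits, wt 3); accumulate f_{97,P'}(Q'+S)/f_{97,P'}(S) along the 6-step ladder.
f_P(D_Q)/f_Q(D_P) = 3735039595987 + 19252899377323*t + 60405122245884*t^2.
Raise to 20: e(P,Q) = 18478160889568 + 42728656243393*t + 50025155075494*t^2 in mu_{97}.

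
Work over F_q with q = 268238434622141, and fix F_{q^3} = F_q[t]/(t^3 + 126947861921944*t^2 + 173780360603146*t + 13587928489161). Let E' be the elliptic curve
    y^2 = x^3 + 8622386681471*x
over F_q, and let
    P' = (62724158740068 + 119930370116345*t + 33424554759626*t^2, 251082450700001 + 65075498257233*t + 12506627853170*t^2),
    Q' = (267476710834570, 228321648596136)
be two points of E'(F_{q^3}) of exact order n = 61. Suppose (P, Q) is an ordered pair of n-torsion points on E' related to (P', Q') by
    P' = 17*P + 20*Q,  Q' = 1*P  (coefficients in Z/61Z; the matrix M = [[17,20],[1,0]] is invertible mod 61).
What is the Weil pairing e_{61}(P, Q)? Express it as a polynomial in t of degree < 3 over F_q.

Alternating bilinearity on E[61] (values in mu_{61} in F_{268238434622141^3}) gives e(P',Q') = e(P,Q)^det(M).
det(M) mod 61 = 41; its inverse in (Z/61)^* is 3 (check: 41*3 mod 61 = 1).
Run Miller on y^2=x^3+8622386681471*x over F_{268238434622141}: ladder 111101 (6 bits); e = f_P(D_Q)/f_Q(D_P).
e_{61}(P',Q') = 58841811337354 + 224713645463197*t + 10311640609112*t^2.
Raise to 3: e(P,Q) = 249771242375410 + 21967409451164*t + 268059491752132*t^2 in mu_{61}.

249771242375410 + 21967409451164*t + 268059491752132*t^2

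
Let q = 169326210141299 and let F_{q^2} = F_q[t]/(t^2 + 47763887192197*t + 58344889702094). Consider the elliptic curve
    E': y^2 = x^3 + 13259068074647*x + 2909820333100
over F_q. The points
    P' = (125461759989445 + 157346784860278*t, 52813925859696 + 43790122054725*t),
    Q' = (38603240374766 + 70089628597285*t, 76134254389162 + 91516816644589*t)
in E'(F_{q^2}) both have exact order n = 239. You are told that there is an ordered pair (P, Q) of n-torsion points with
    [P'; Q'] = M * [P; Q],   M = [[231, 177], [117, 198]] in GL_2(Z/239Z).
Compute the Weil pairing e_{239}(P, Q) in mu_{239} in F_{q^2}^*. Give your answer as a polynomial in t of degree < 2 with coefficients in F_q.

Under M = [[231,177],[117,198]] in GL_2(Z/239), e_{239}(P',Q') = e_{239}(P,Q)^(231*198-177*117 mod 239).
Hence e(P,Q) = e(P',Q')^{105} where 105 = 173^{-1} mod 239.
Double-and-add over 11101111: 8-1 doublings, 7-1 additions; each step l_{T,T}/v_{2T} or l_{T,P'}/v at Q'+S for random S.
The quotient is 8033218971835 + 147782308680796*t.
e_{239}(P,Q) = (8033218971835 + 147782308680796*t)^{105} = 72265752508431 + 152490924604811*t.

72265752508431 + 152490924604811*t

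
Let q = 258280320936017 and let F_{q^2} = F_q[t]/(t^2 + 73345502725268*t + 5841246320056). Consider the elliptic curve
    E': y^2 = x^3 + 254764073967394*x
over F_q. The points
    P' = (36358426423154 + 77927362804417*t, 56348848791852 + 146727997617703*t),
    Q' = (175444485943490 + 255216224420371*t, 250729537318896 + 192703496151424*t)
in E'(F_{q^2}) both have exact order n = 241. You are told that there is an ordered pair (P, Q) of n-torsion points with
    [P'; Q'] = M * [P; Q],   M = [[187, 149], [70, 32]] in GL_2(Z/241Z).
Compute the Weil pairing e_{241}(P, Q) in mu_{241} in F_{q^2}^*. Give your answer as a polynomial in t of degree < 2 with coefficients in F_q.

Alternating bilinearity on E[241] (values in mu_{241} in F_{258280320936017^2}) gives e(P',Q') = e(P,Q)^det(M).
det M = 187*32 - 149*70 = -4446 = 133 (mod 241); 133^{-1} = 29 (mod 241).
8-bit Miller (11110001) on E'/F_{258280320936017} with a'=254764073967394, b'=0: accumulate tangent/chord ratios at Q'+S and P'+S'.
So e_{241}(P',Q') = 136898973722945 + 161765809575330*t.
e_{241}(P,Q) = (136898973722945 + 161765809575330*t)^{29} = 222155517082357 + 97292364742619*t.

222155517082357 + 97292364742619*t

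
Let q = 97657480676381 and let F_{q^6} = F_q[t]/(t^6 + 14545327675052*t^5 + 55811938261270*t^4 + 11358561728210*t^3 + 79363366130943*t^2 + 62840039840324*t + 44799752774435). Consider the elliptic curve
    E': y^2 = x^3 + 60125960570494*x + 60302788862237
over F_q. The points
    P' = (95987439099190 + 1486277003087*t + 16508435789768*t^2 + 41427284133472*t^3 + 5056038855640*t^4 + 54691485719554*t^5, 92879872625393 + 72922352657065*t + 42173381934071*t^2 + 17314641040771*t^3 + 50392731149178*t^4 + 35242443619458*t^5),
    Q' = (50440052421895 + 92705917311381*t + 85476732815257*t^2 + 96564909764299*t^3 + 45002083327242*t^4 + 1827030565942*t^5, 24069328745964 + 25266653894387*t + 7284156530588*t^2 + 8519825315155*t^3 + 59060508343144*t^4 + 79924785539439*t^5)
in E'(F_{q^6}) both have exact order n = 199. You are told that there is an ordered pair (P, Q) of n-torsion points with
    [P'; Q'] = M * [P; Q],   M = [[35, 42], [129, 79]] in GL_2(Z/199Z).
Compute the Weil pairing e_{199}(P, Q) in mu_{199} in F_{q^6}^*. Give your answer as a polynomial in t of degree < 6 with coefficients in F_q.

Alternating bilinearity on E[199] (values in mu_{199} in F_{97657480676381^6}) gives e(P',Q') = e(P,Q)^det(M).
35*79 - 42*129 = -2653; reduced mod 199: det = 133, inverse 3.
n = 199 = (11000111)_2 (8 bits, wt 5); accumulate f_{199,P'}(Q'+S)/f_{199,P'}(S) along the 7-step ladder.
e_{199}(P',Q') = 97279069735094 + 59982362960947*t + 16422401958006*t^2 + 76915449517604*t^3 + 50500132208541*t^4 + 85750569891448*t^5.
e_{199}(P,Q) = (97279069735094 + 59982362960947*t + 16422401958006*t^2 + 76915449517604*t^3 + 50500132208541*t^4 + 85750569891448*t^5)^{3} = 70830670966891 + 59707768038761*t + 1614938221998*t^2 + 67151429812352*t^3 + 32947852799559*t^4 + 32710450815070*t^5.

70830670966891 + 59707768038761*t + 1614938221998*t^2 + 67151429812352*t^3 + 32947852799559*t^4 + 32710450815070*t^5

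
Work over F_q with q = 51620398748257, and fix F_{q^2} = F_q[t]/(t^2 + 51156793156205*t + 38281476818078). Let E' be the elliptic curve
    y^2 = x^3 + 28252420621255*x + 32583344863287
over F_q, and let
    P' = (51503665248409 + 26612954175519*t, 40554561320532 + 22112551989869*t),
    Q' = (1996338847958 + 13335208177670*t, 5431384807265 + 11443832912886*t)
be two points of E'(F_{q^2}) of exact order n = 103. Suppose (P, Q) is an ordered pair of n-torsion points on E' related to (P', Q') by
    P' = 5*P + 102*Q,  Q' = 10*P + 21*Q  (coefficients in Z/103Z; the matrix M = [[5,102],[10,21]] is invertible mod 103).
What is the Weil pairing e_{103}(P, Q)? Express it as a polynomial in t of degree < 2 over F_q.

Since e_{103}(P,P)=e_{103}(Q,Q)=1 and e_{103}(Q,P)=e_{103}(P,Q)^{-1}, expanding e_{103}(5*P + 102*Q,10*P + 21*Q) leaves e(P,Q)^det(M).
Inverting 12 mod 103: 43. Thus e_{103}(P,Q) = e(P',Q')^{43}.
n = 103 = (1100111)_2 (7 bits, wt 5); accumulate f_{103,P'}(Q'+S)/f_{103,P'}(S) along the 6-step ladder.
Result: e(P',Q') = 11860363955913 + 1296101008599*t.
e_{103}(P,Q) = (11860363955913 + 1296101008599*t)^{43} = 27766176711670 + 13260702638191*t.

27766176711670 + 13260702638191*t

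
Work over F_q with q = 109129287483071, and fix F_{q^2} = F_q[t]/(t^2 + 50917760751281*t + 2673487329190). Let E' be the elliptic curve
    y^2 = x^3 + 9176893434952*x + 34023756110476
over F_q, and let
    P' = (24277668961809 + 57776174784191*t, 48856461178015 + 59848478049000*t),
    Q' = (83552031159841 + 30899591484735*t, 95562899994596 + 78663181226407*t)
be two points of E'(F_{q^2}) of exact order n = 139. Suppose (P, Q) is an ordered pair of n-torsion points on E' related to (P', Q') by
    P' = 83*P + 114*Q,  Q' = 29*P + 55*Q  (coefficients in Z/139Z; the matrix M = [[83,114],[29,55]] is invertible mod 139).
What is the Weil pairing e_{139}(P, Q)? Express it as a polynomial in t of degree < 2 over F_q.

e_{139}(aP+bQ,cP+dQ) = e_{139}(P,Q)^(ad-bc); with (a,b,c,d)=(83,114,29,55) this gives the det-139 law.
Hence e(P,Q) = e(P',Q')^{87} where 87 = 8^{-1} mod 139.
n = 139 = (10001011)_2 (8 bits, wt 4); accumulate f_{139,P'}(Q'+S)/f_{139,P'}(S) along the 7-step ladder.
f_P(D_Q)/f_Q(D_P) = 49341665942934 + 27118548098104*t.
Finally e_{139}(P,Q) = 13513372379995 + 99298854639050*t.

13513372379995 + 99298854639050*t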